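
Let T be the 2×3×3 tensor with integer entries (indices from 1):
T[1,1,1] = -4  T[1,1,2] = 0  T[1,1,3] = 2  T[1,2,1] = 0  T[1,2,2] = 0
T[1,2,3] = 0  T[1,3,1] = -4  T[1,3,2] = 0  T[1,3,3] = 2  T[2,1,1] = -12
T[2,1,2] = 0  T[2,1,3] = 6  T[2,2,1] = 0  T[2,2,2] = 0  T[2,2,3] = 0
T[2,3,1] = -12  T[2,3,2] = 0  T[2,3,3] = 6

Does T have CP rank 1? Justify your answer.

Yes

The mode-1 fibre T[:,1,1] = [-4, -12] gives a = [1, 3] (primitive direction); the mode-2 fibre T[1,:,1] = [-4, 0, -4] gives b = [1, 0, 1]; then c[k] = T[1,1,k] / (a[1]·b[1]) = [-4, 0, 2] / 1 = [-4, 0, 2].
Expanding [1, 3] ⊗ [1, 0, 1] ⊗ [-4, 0, 2] reproduces all 18 entries of T, so T = [1, 3] ⊗ [1, 0, 1] ⊗ [-4, 0, 2] and rank(T) ≤ 1.
Equivalently every frontal slice T[:,:,k] is c[k] times the rank-1 matrix [1, 3] ⊗ [1, 0, 1]. So T has rank 1 (it is nonzero).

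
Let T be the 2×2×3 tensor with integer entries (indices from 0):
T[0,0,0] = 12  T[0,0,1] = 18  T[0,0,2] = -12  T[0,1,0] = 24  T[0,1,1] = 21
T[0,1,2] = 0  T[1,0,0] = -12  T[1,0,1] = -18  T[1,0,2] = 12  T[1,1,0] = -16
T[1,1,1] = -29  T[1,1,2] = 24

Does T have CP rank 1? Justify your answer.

No

The mode-1 unfolding of T (rows indexed by i, columns by (j,k) = (0,0), (0,1), (0,2), (1,0), (1,1), (1,2)) is [[12, 18, -12, 24, 21, 0], [-12, -18, 12, -16, -29, 24]].
There the 2×2 minor on rows i ∈ {0, 1}, columns (j,k) ∈ {(0,0), (1,0)} is det [[12, 24], [-12, -16]] = 96 ≠ 0, so this unfolding has rank ≥ 2; CP rank is at least every unfolding rank, so rank(T) ≥ 2.
In particular rank(T) ≥ 2 > 1, so T is not rank-1.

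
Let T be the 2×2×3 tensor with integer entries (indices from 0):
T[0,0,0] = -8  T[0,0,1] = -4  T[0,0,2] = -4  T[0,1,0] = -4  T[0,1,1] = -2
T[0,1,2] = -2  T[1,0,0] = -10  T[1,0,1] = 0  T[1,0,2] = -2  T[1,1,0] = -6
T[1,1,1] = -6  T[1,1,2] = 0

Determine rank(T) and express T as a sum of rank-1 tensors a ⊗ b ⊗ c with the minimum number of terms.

Lower bound: in the mode-3 unfolding of T (rows indexed by k, columns by (i,j)) the 3×3 minor on rows k ∈ {0, 1, 2}, columns (i,j) ∈ {(0,0), (1,0), (1,1)} is det [[-8, -10, -6], [-4, 0, -6], [-4, -2, 0]] = -192 ≠ 0, so that unfolding has rank ≥ 3 and hence rank(T) ≥ 3 (CP rank is at least every unfolding rank, though it can be larger).
Upper bound: T is a sum of 3 rank-1 terms, T = [0, 1] ⊗ [1, -1] ⊗ [2, 4, -2] + [0, 1] ⊗ [1, 0] ⊗ [-4, 0, 4] + [1, 1] ⊗ [2, 1] ⊗ [-4, -2, -2] (one valid choice — decompositions are not unique — normalised so each a, b is primitive with positive first nonzero entry; check it by expanding all entries), so rank(T) ≤ 3.
These bounds meet, so rank(T) = 3.

rank(T) = 3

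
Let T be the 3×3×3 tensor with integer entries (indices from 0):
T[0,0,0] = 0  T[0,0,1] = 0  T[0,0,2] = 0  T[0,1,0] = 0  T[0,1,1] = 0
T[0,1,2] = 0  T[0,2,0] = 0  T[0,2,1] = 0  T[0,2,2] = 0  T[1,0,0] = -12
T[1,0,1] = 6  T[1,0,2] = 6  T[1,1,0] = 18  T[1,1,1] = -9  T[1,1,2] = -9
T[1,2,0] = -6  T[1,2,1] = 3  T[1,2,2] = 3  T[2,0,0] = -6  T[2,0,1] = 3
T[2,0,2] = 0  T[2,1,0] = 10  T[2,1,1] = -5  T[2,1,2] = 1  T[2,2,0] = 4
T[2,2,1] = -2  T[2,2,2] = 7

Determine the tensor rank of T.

Lower bound: in the mode-2 unfolding of T (rows indexed by j, columns by (i,k)) the 2×2 minor on rows j ∈ {0, 1}, columns (i,k) ∈ {(1,0), (2,0)} is det [[-12, -6], [18, 10]] = -12 ≠ 0, so that unfolding has rank ≥ 2 and hence rank(T) ≥ 2 (CP rank is at least every unfolding rank, though it can be larger).
Upper bound: with S_k = T[:,:,k], the two rank-1 terms a₁b₁ᵀ, a₂b₂ᵀ are the rank-1 members of the pencil x·S₀ + y·S₂.
The 2×2 minor of x·S₀ + y·S₂ on rows {1,2}, columns {0,1} is −12·x² − 6·xy + 6·y² = (-6)·(2·x − y)(x + y), vanishing at (x:y) = (1:2) and (1:-1).
M₁ = S₀ + 2·S₂ = [[0, 0, 0], [0, 0, 0], [-6, 12, 18]] = (-6)·(0, 0, 1)(1, -2, -3)ᵀ and M₂ = S₀ − S₂ = [[0, 0, 0], [-18, 27, -9], [-6, 9, -3]] = (-3)·(0, 3, 1)(2, -3, 1)ᵀ, so take a₁ = (0, 0, 1), b₁ = (1, -2, -3), a₂ = (0, 3, 1), b₂ = (2, -3, 1).
Each slice is an integer combination of E₁ = a₁b₁ᵀ and E₂ = a₂b₂ᵀ: S₀ = −2·E₁ − 2·E₂, S₁ = E₁ + E₂, S₂ = −2·E₁ + E₂; reading off coefficients, c₁ = (-2, 1, -2) and c₂ = (-2, 1, 1).
Hence T = (0, 0, 1) ⊗ (1, -2, -3) ⊗ (-2, 1, -2) + (0, 3, 1) ⊗ (2, -3, 1) ⊗ (-2, 1, 1), so rank(T) ≤ 2.
These bounds meet, so rank(T) = 2.

2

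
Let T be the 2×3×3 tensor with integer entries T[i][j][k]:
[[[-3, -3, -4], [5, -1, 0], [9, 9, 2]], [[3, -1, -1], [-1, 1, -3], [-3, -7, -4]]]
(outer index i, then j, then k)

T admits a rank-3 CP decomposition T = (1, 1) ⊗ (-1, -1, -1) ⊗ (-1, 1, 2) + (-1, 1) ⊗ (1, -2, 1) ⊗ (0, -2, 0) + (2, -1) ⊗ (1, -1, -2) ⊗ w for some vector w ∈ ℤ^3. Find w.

w = (-2, -2, -1)

Subtract the known terms from T to get the rank-1 residual R = (2, -1) ⊗ (1, -1, -2) ⊗ w, so R[i,j,k] = a[i]·b[j]·w[k]. Pick indices with nonzero a[0]·b[0] = (2)·(1) = 2. Only the fibre through (0,0,·) is needed: R[0,0,:] = T[0,0,:] − Σₗ aₗ[0]bₗ[0]cₗ = [-3, -3, -4] − (1)·(-1)·(-1, 1, 2) − (-1)·(1)·(0, -2, 0) = [-4, -4, -2]. Then w[k] = R[0,0,k] / 2 for each k, giving w = [-4, -4, -2] / 2 = (-2, -2, -1).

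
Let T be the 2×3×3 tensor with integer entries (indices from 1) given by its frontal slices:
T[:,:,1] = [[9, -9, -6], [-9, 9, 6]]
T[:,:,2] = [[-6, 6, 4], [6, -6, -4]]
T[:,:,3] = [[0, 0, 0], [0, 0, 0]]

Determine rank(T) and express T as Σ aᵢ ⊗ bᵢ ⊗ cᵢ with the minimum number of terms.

rank(T) = 1

Lower bound: T ≠ 0 (e.g. T[1,1,1] = 9), so rank(T) ≥ 1.
Upper bound: if T = a ⊗ b ⊗ c then every fibre of T is a multiple of the corresponding factor, so read the factors off the fibres through the nonzero entry T[1,1,1] = 9.
The mode-1 fibre T[:,1,1] = [9, -9] gives a = [1, -1] (primitive direction); the mode-2 fibre T[1,:,1] = [9, -9, -6] gives b = [3, -3, -2]; then c[k] = T[1,1,k] / (a[1]·b[1]) = [9, -6, 0] / 3 = [3, -2, 0].
Expanding [1, -1] ⊗ [3, -3, -2] ⊗ [3, -2, 0] reproduces all 18 entries of T, so T = [1, -1] ⊗ [3, -3, -2] ⊗ [3, -2, 0] and rank(T) ≤ 1.
These bounds meet, so rank(T) = 1.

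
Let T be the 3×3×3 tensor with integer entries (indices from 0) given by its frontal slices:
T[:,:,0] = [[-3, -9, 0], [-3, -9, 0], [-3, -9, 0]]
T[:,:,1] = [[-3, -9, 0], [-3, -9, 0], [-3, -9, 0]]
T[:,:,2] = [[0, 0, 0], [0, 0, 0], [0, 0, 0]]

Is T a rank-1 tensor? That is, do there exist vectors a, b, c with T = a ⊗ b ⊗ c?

Yes

If T = a ⊗ b ⊗ c then every fibre of T is a multiple of the corresponding factor, so read the factors off the fibres through the nonzero entry T[0,0,0] = -3.
The mode-1 fibre T[:,0,0] = [-3, -3, -3] gives a = (1, 1, 1) (primitive direction); the mode-2 fibre T[0,:,0] = [-3, -9, 0] gives b = (1, 3, 0); then c[k] = T[0,0,k] / (a[0]·b[0]) = [-3, -3, 0] / 1 = (-3, -3, 0).
Expanding (1, 1, 1) ⊗ (1, 3, 0) ⊗ (-3, -3, 0) reproduces all 27 entries of T, so T = (1, 1, 1) ⊗ (1, 3, 0) ⊗ (-3, -3, 0) and rank(T) ≤ 1.
Equivalently every frontal slice T[:,:,k] is c[k] times the rank-1 matrix (1, 1, 1) ⊗ (1, 3, 0). So T has rank 1 (it is nonzero).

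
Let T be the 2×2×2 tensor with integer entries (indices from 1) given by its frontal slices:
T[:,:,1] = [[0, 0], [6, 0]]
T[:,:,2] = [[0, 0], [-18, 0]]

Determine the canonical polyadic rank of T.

Lower bound: T ≠ 0 (e.g. T[2,1,1] = 6), so rank(T) ≥ 1.
Upper bound: if T = a (x) b (x) c then every fibre of T is a multiple of the corresponding factor, so read the factors off the fibres through the nonzero entry T[2,1,1] = 6.
The mode-1 fibre T[:,1,1] = [0, 6] gives a = (0, 1) (primitive direction); the mode-2 fibre T[2,:,1] = [6, 0] gives b = (1, 0); then c[k] = T[2,1,k] / (a[2]·b[1]) = [6, -18] / 1 = (6, -18).
Expanding (0, 1) (x) (1, 0) (x) (6, -18) reproduces all 8 entries of T, so T = (0, 1) (x) (1, 0) (x) (6, -18) and rank(T) ≤ 1.
These bounds meet, so rank(T) = 1.
Check entry T[2,2,2] = 0: (1)·(0)·(-18) = 0.

1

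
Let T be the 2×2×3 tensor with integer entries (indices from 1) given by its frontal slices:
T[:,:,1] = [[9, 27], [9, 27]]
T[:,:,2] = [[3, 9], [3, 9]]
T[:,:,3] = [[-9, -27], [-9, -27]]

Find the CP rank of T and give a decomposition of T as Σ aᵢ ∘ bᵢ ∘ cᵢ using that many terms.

Lower bound: T ≠ 0 (e.g. T[1,1,1] = 9), so rank(T) ≥ 1.
Upper bound: if T = a ∘ b ∘ c then every fibre of T is a multiple of the corresponding factor, so read the factors off the fibres through the nonzero entry T[1,1,1] = 9.
The mode-1 fibre T[:,1,1] = [9, 9] gives a = [1, 1] (primitive direction); the mode-2 fibre T[1,:,1] = [9, 27] gives b = [1, 3]; then c[k] = T[1,1,k] / (a[1]·b[1]) = [9, 3, -9] / 1 = [9, 3, -9].
Expanding [1, 1] ∘ [1, 3] ∘ [9, 3, -9] reproduces all 12 entries of T, so T = [1, 1] ∘ [1, 3] ∘ [9, 3, -9] and rank(T) ≤ 1.
These bounds meet, so rank(T) = 1.

rank(T) = 1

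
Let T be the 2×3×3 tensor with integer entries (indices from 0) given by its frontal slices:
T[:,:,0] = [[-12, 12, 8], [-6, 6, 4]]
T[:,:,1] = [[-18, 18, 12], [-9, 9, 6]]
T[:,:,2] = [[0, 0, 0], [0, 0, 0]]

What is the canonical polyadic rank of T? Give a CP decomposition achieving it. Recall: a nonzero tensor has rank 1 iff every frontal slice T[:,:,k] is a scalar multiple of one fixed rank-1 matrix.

rank(T) = 1

Lower bound: T ≠ 0 (e.g. T[0,0,0] = -12), so rank(T) ≥ 1.
Upper bound: if T = a ⊗ b ⊗ c then every fibre of T is a multiple of the corresponding factor, so read the factors off the fibres through the nonzero entry T[0,0,0] = -12.
The mode-1 fibre T[:,0,0] = [-12, -6] gives a = [2, 1] (primitive direction); the mode-2 fibre T[0,:,0] = [-12, 12, 8] gives b = [3, -3, -2]; then c[k] = T[0,0,k] / (a[0]·b[0]) = [-12, -18, 0] / 6 = [-2, -3, 0].
Expanding [2, 1] ⊗ [3, -3, -2] ⊗ [-2, -3, 0] reproduces all 18 entries of T, so T = [2, 1] ⊗ [3, -3, -2] ⊗ [-2, -3, 0] and rank(T) ≤ 1.
These bounds meet, so rank(T) = 1.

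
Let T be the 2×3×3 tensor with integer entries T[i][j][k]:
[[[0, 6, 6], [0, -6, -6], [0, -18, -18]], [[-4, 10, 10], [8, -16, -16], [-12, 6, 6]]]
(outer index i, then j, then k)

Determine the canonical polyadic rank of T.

2

Lower bound: the mode-1 unfolding of T (rows indexed by i, columns by (j,k) = (0,0), (0,1), (0,2), (1,0), (1,1), (1,2), (2,0), (2,1), (2,2)) is [[0, 6, 6, 0, -6, -6, 0, -18, -18], [-4, 10, 10, 8, -16, -16, -12, 6, 6]].
There the 2×2 minor on rows i ∈ {0, 1}, columns (j,k) ∈ {(0,0), (0,1)} is det [[0, 6], [-4, 10]] = 24 ≠ 0, so this unfolding has rank ≥ 2; CP rank is at least every unfolding rank, so rank(T) ≥ 2. (Flattening ranks never certify an upper bound on CP rank; for that we must actually write T with 2 rank-1 terms.)
Upper bound — finding two terms. Write S_k = T[:,:,k] for the frontal slices: S₀ = [[0, 0, 0], [-4, 8, -12]], S₁ = [[6, -6, -18], [10, -16, 6]], S₂ = [[6, -6, -18], [10, -16, 6]].
If T = a₁ ⊗ b₁ ⊗ c₁ + a₂ ⊗ b₂ ⊗ c₂ then each S_k = c₁[k]·a₁b₁ᵀ + c₂[k]·a₂b₂ᵀ. S₀ and S₁ are linearly independent, so a₁b₁ᵀ and a₂b₂ᵀ must span the same plane of matrices: they are the rank-1 matrices of the form x·S₀ + y·S₁.
The 2×2 minor of x·S₀ + y·S₁ on rows {0,1}, columns {0,1} is 24·xy − 36·y² = 12·(2·x − 3·y)(y), vanishing at (x:y) = (3:2) and (1:0).
M₁ = 3·S₀ + 2·S₁ = [[12, -12, -36], [8, -8, -24]] = 4·(3, 2)(1, -1, -3)ᵀ and M₂ = S₀ = [[0, 0, 0], [-4, 8, -12]] = (-4)·(0, 1)(1, -2, 3)ᵀ, so take a₁ = (3, 2), b₁ = (1, -1, -3), a₂ = (0, 1), b₂ = (1, -2, 3).
Each slice is an integer combination of E₁ = a₁b₁ᵀ and E₂ = a₂b₂ᵀ: S₀ = −4·E₂, S₁ = 2·E₁ + 6·E₂, S₂ = 2·E₁ + 6·E₂; reading off coefficients, c₁ = (0, 2, 2) and c₂ = (-4, 6, 6).
Hence T = (3, 2) ⊗ (1, -1, -3) ⊗ (0, 2, 2) + (0, 1) ⊗ (1, -2, 3) ⊗ (-4, 6, 6), so rank(T) ≤ 2.
These bounds meet, so rank(T) = 2.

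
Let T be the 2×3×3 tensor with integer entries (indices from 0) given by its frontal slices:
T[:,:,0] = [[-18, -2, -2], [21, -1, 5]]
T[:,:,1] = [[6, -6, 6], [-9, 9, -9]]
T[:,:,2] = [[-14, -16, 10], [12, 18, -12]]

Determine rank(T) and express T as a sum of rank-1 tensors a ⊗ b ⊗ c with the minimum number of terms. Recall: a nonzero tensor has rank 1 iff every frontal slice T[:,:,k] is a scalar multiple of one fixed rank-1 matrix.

rank(T) = 2

Lower bound: the mode-3 unfolding of T (rows indexed by k, columns by (i,j) = (0,0), (0,1), (0,2), (1,0), (1,1), (1,2)) is [[-18, -2, -2, 21, -1, 5], [6, -6, 6, -9, 9, -9], [-14, -16, 10, 12, 18, -12]].
There the 2×2 minor on rows k ∈ {0, 1}, columns (i,j) ∈ {(0,0), (0,1)} is det [[-18, -2], [6, -6]] = 120 ≠ 0, so this unfolding has rank ≥ 2; CP rank is at least every unfolding rank, so rank(T) ≥ 2. (Flattening ranks never certify an upper bound on CP rank; for that we must actually write T with 2 rank-1 terms.)
Upper bound — finding two terms. Write S_k = T[:,:,k] for the frontal slices: S₀ = [[-18, -2, -2], [21, -1, 5]], S₁ = [[6, -6, 6], [-9, 9, -9]], S₂ = [[-14, -16, 10], [12, 18, -12]].
If T = a₁ ⊗ b₁ ⊗ c₁ + a₂ ⊗ b₂ ⊗ c₂ then each S_k = c₁[k]·a₁b₁ᵀ + c₂[k]·a₂b₂ᵀ. S₀ and S₁ are linearly independent, so a₁b₁ᵀ and a₂b₂ᵀ must span the same plane of matrices: they are the rank-1 matrices of the form x·S₀ + y·S₁.
The 2×2 minor of x·S₀ + y·S₁ on rows {0,1}, columns {0,1} is 60·x² − 60·xy = 60·(x − y)(x), vanishing at (x:y) = (1:1) and (0:1).
M₁ = S₀ + S₁ = [[-12, -8, 4], [12, 8, -4]] = (-4)·[1, -1][3, 2, -1]ᵀ and M₂ = S₁ = [[6, -6, 6], [-9, 9, -9]] = 3·[2, -3][1, -1, 1]ᵀ, so take a₁ = [1, -1], b₁ = [3, 2, -1], a₂ = [2, -3], b₂ = [1, -1, 1].
Each slice is an integer combination of E₁ = a₁b₁ᵀ and E₂ = a₂b₂ᵀ: S₀ = −4·E₁ − 3·E₂, S₁ = 3·E₂, S₂ = −6·E₁ + 2·E₂; reading off coefficients, c₁ = [-4, 0, -6] and c₂ = [-3, 3, 2].
Hence T = [1, -1] ⊗ [3, 2, -1] ⊗ [-4, 0, -6] + [2, -3] ⊗ [1, -1, 1] ⊗ [-3, 3, 2], so rank(T) ≤ 2.
These bounds meet, so rank(T) = 2.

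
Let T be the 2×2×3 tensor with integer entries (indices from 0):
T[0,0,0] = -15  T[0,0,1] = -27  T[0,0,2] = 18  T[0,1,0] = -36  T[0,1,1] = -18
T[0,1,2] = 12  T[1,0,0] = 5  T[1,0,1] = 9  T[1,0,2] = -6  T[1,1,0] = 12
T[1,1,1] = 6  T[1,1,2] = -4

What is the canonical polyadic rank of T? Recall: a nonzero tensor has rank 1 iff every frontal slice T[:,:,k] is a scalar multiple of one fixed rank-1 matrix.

Lower bound: the mode-3 unfolding of T (rows indexed by k, columns by (i,j) = (0,0), (0,1), (1,0), (1,1)) is [[-15, -36, 5, 12], [-27, -18, 9, 6], [18, 12, -6, -4]].
There the 2×2 minor on rows k ∈ {0, 1}, columns (i,j) ∈ {(0,0), (0,1)} is det [[-15, -36], [-27, -18]] = -702 ≠ 0, so this unfolding has rank ≥ 2; CP rank is at least every unfolding rank, so rank(T) ≥ 2. (Unfolding ranks only ever bound the CP rank from below — rank(T) can be strictly larger than all of them — so the matching upper bound has to come from an explicit 2-term decomposition.)
Upper bound — finding two terms. Every mode-1 slice of T is a multiple of one matrix: T[i,:,:] = a[i]·M with a = [3, -1] and M = [[-5, -9, 6], [-12, -6, 4]] (rows indexed by j, columns by k). So it suffices to write M as a sum of two rank-1 matrices.
Splitting M by its rows (j = 0, 1), M = [1, 0][-5, -9, 6]ᵀ + [0, 1][-12, -6, 4]ᵀ.
Hence T = [3, -1] ⊗ [1, 0] ⊗ [-5, -9, 6] + [3, -1] ⊗ [0, 1] ⊗ [-12, -6, 4], so rank(T) ≤ 2.
These bounds meet, so rank(T) = 2.

2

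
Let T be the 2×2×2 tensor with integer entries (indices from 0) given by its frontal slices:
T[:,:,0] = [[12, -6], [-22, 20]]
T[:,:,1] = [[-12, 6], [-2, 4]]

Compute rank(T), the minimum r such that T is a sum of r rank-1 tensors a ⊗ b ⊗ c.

Lower bound: the mode-2 unfolding of T (rows indexed by j, columns by (i,k) = (0,0), (0,1), (1,0), (1,1)) is [[12, -12, -22, -2], [-6, 6, 20, 4]].
There the 2×2 minor on rows j ∈ {0, 1}, columns (i,k) ∈ {(0,0), (1,0)} is det [[12, -22], [-6, 20]] = 108 ≠ 0, so this unfolding has rank ≥ 2; CP rank is at least every unfolding rank, so rank(T) ≥ 2. (Unfolding ranks only ever bound the CP rank from below — rank(T) can be strictly larger than all of them — so the matching upper bound has to come from an explicit 2-term decomposition.)
Upper bound — finding two terms. Write S_k = T[:,:,k] for the frontal slices: S₀ = [[12, -6], [-22, 20]], S₁ = [[-12, 6], [-2, 4]].
If T = a₁ ⊗ b₁ ⊗ c₁ + a₂ ⊗ b₂ ⊗ c₂ then each S_k = c₁[k]·a₁b₁ᵀ + c₂[k]·a₂b₂ᵀ. S₀ and S₁ are linearly independent, so a₁b₁ᵀ and a₂b₂ᵀ must span the same plane of matrices: they are the rank-1 matrices of the form x·S₀ + y·S₁.
det(x·S₀ + y·S₁) is 108·x² − 72·xy − 36·y² = 36·(x − y)(3·x + y), vanishing at (x:y) = (1:1) and (1:-3).
M₁ = S₀ + S₁ = [[0, 0], [-24, 24]] = (-24)·[0, 1][1, -1]ᵀ and M₂ = S₀ − 3·S₁ = [[48, -24], [-16, 8]] = 8·[3, -1][2, -1]ᵀ, so take a₁ = [0, 1], b₁ = [1, -1], a₂ = [3, -1], b₂ = [2, -1].
Each slice is an integer combination of E₁ = a₁b₁ᵀ and E₂ = a₂b₂ᵀ: S₀ = −18·E₁ + 2·E₂, S₁ = −6·E₁ − 2·E₂; reading off coefficients, c₁ = [-18, -6] and c₂ = [2, -2].
Hence T = [0, 1] ⊗ [1, -1] ⊗ [-18, -6] + [3, -1] ⊗ [2, -1] ⊗ [2, -2], so rank(T) ≤ 2.
These bounds meet, so rank(T) = 2.

2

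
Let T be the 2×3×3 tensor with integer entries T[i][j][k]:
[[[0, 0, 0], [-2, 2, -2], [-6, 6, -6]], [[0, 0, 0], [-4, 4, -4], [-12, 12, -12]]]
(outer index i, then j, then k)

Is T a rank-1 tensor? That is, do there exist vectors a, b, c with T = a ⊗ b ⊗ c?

If T = a ⊗ b ⊗ c then every fibre of T is a multiple of the corresponding factor, so read the factors off the fibres through the nonzero entry T[0,1,0] = -2.
The mode-1 fibre T[:,1,0] = [-2, -4] gives a = [1, 2] (primitive direction); the mode-2 fibre T[0,:,0] = [0, -2, -6] gives b = [0, 1, 3]; then c[k] = T[0,1,k] / (a[0]·b[1]) = [-2, 2, -2] / 1 = [-2, 2, -2].
Expanding [1, 2] ⊗ [0, 1, 3] ⊗ [-2, 2, -2] reproduces all 18 entries of T, so T = [1, 2] ⊗ [0, 1, 3] ⊗ [-2, 2, -2] and rank(T) ≤ 1.
Equivalently every frontal slice T[:,:,k] is c[k] times the rank-1 matrix [1, 2] ⊗ [0, 1, 3]. So T has rank 1 (it is nonzero).

Yes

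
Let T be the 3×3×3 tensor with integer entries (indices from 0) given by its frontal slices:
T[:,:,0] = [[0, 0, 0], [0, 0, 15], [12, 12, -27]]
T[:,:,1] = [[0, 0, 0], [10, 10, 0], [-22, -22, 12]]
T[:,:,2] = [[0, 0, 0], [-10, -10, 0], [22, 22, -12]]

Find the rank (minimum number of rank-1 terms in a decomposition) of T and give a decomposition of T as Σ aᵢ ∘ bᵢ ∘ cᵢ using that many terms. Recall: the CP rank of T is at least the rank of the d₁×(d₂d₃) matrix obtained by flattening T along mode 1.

rank(T) = 2

Lower bound: the mode-3 unfolding of T (rows indexed by k, columns by (i,j) = (0,0), (0,1), (0,2), (1,0), (1,1), (1,2), (2,0), (2,1), (2,2)) is [[0, 0, 0, 0, 0, 15, 12, 12, -27], [0, 0, 0, 10, 10, 0, -22, -22, 12], [0, 0, 0, -10, -10, 0, 22, 22, -12]].
There the 2×2 minor on rows k ∈ {0, 1}, columns (i,j) ∈ {(1,0), (1,2)} is det [[0, 15], [10, 0]] = -150 ≠ 0, so this unfolding has rank ≥ 2; CP rank is at least every unfolding rank, so rank(T) ≥ 2. (Flattening ranks never certify an upper bound on CP rank; for that we must actually write T with 2 rank-1 terms.)
Upper bound — finding two terms. Write S_k = T[:,:,k] for the frontal slices: S₀ = [[0, 0, 0], [0, 0, 15], [12, 12, -27]], S₁ = [[0, 0, 0], [10, 10, 0], [-22, -22, 12]], S₂ = [[0, 0, 0], [-10, -10, 0], [22, 22, -12]].
If T = a₁ ∘ b₁ ∘ c₁ + a₂ ∘ b₂ ∘ c₂ then each S_k = c₁[k]·a₁b₁ᵀ + c₂[k]·a₂b₂ᵀ. S₀ and S₁ are linearly independent, so a₁b₁ᵀ and a₂b₂ᵀ must span the same plane of matrices: they are the rank-1 matrices of the form x·S₀ + y·S₁.
The 2×2 minor of x·S₀ + y·S₁ on rows {1,2}, columns {0,2} is −180·x² + 60·xy + 120·y² = (-60)·(3·x + 2·y)(x − y), vanishing at (x:y) = (2:-3) and (1:1).
M₁ = 2·S₀ − 3·S₁ = [[0, 0, 0], [-30, -30, 30], [90, 90, -90]] = (-30)·(0, 1, -3)(1, 1, -1)ᵀ and M₂ = S₀ + S₁ = [[0, 0, 0], [10, 10, 15], [-10, -10, -15]] = 5·(0, 1, -1)(2, 2, 3)ᵀ, so take a₁ = (0, 1, -3), b₁ = (1, 1, -1), a₂ = (0, 1, -1), b₂ = (2, 2, 3).
Each slice is an integer combination of E₁ = a₁b₁ᵀ and E₂ = a₂b₂ᵀ: S₀ = −6·E₁ + 3·E₂, S₁ = 6·E₁ + 2·E₂, S₂ = −6·E₁ − 2·E₂; reading off coefficients, c₁ = (-6, 6, -6) and c₂ = (3, 2, -2).
Hence T = (0, 1, -3) ∘ (1, 1, -1) ∘ (-6, 6, -6) + (0, 1, -1) ∘ (2, 2, 3) ∘ (3, 2, -2), so rank(T) ≤ 2.
These bounds meet, so rank(T) = 2.
Check entry T[2,0,2] = 22: (-3)·(1)·(-6) + (-1)·(2)·(-2) = 22.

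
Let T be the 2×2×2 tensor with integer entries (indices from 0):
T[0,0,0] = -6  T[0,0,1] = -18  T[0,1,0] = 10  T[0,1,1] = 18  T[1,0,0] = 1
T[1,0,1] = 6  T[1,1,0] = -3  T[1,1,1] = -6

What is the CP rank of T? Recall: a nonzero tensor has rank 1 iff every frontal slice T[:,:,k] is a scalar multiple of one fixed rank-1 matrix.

2

Lower bound: the mode-3 unfolding of T (rows indexed by k, columns by (i,j) = (0,0), (0,1), (1,0), (1,1)) is [[-6, 10, 1, -3], [-18, 18, 6, -6]].
There the 2×2 minor on rows k ∈ {0, 1}, columns (i,j) ∈ {(0,0), (0,1)} is det [[-6, 10], [-18, 18]] = 72 ≠ 0, so this unfolding has rank ≥ 2; CP rank is at least every unfolding rank, so rank(T) ≥ 2. (This is only a lower bound: in general the CP rank may exceed every unfolding rank, so we still need to exhibit 2 rank-1 terms summing to T.)
Upper bound — finding two terms. Write S_k = T[:,:,k] for the frontal slices: S₀ = [[-6, 10], [1, -3]], S₁ = [[-18, 18], [6, -6]].
If T = a₁ (x) b₁ (x) c₁ + a₂ (x) b₂ (x) c₂ then each S_k = c₁[k]·a₁b₁ᵀ + c₂[k]·a₂b₂ᵀ. S₀ and S₁ are linearly independent, so a₁b₁ᵀ and a₂b₂ᵀ must span the same plane of matrices: they are the rank-1 matrices of the form x·S₀ + y·S₁.
det(x·S₀ + y·S₁) is 8·x² + 12·xy = 4·(2·x + 3·y)(x), vanishing at (x:y) = (3:-2) and (0:1).
M₁ = 3·S₀ − 2·S₁ = [[18, -6], [-9, 3]] = 3·[2, -1][3, -1]ᵀ and M₂ = S₁ = [[-18, 18], [6, -6]] = (-6)·[3, -1][1, -1]ᵀ, so take a₁ = [2, -1], b₁ = [3, -1], a₂ = [3, -1], b₂ = [1, -1].
Each slice is an integer combination of E₁ = a₁b₁ᵀ and E₂ = a₂b₂ᵀ: S₀ = E₁ − 4·E₂, S₁ = −6·E₂; reading off coefficients, c₁ = [1, 0] and c₂ = [-4, -6].
Hence T = [2, -1] (x) [3, -1] (x) [1, 0] + [3, -1] (x) [1, -1] (x) [-4, -6], so rank(T) ≤ 2.
These bounds meet, so rank(T) = 2.
Check entry T[1,0,1] = 6: (-1)·(3)·(0) + (-1)·(1)·(-6) = 6.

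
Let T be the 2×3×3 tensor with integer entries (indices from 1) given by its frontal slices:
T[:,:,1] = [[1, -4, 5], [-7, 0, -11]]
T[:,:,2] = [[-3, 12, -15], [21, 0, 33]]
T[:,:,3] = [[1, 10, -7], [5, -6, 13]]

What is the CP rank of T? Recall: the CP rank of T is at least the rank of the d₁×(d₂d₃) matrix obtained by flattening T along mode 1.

2

Lower bound: in the mode-2 unfolding of T (rows indexed by j, columns by (i,k)) the 2×2 minor on rows j ∈ {1, 2}, columns (i,k) ∈ {(1,1), (1,3)} is det [[1, 1], [-4, 10]] = 14 ≠ 0, so that unfolding has rank ≥ 2 and hence rank(T) ≥ 2 (CP rank is at least every unfolding rank, though it can be larger).
Upper bound: with S_k = T[:,:,k], the two rank-1 terms a₁b₁ᵀ, a₂b₂ᵀ are the rank-1 members of the pencil x·S₁ + y·S₃.
The 2×2 minor of x·S₁ + y·S₃ on rows {1,2}, columns {1,2} is −28·x² + 84·xy − 56·y² = (-28)·(x − 2·y)(x − y), vanishing at (x:y) = (2:1) and (1:1).
M₁ = 2·S₁ + S₃ = [[3, 2, 3], [-9, -6, -9]] = (1, -3)(3, 2, 3)ᵀ and M₂ = S₁ + S₃ = [[2, 6, -2], [-2, -6, 2]] = 2·(1, -1)(1, 3, -1)ᵀ, so take a₁ = (1, -3), b₁ = (3, 2, 3), a₂ = (1, -1), b₂ = (1, 3, -1).
Each slice is an integer combination of E₁ = a₁b₁ᵀ and E₂ = a₂b₂ᵀ: S₁ = E₁ − 2·E₂, S₂ = −3·E₁ + 6·E₂, S₃ = −E₁ + 4·E₂; reading off coefficients, c₁ = (1, -3, -1) and c₂ = (-2, 6, 4).
Hence T = (1, -3) (x) (3, 2, 3) (x) (1, -3, -1) + (1, -1) (x) (1, 3, -1) (x) (-2, 6, 4), so rank(T) ≤ 2.
These bounds meet, so rank(T) = 2.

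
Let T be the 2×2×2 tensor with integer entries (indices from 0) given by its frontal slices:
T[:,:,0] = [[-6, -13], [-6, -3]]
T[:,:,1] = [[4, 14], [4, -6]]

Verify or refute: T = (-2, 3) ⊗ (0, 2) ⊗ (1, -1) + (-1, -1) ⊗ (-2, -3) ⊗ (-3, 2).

Reconstruct entry (0,1,1) from the claimed factors: Σₗ aₗ[0]bₗ[1]cₗ[1] = (-2)·(2)·(-1) + (-1)·(-3)·(2) = 10, but T[0,1,1] = 14. The claim is false.

No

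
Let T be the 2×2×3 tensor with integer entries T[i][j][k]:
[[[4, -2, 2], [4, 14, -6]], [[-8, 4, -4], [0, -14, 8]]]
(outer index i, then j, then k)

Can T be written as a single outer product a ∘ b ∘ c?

The mode-3 unfolding of T (rows indexed by k, columns by (i,j) = (0,0), (0,1), (1,0), (1,1)) is [[4, 4, -8, 0], [-2, 14, 4, -14], [2, -6, -4, 8]].
There the 3×3 minor on rows k ∈ {0, 1, 2}, columns (i,j) ∈ {(0,0), (0,1), (1,1)} is det [[4, 4, 0], [-2, 14, -14], [2, -6, 8]] = 64 ≠ 0, so this unfolding has rank ≥ 3; CP rank is at least every unfolding rank, so rank(T) ≥ 3.
In particular rank(T) ≥ 3 > 1, so T is not rank-1.

No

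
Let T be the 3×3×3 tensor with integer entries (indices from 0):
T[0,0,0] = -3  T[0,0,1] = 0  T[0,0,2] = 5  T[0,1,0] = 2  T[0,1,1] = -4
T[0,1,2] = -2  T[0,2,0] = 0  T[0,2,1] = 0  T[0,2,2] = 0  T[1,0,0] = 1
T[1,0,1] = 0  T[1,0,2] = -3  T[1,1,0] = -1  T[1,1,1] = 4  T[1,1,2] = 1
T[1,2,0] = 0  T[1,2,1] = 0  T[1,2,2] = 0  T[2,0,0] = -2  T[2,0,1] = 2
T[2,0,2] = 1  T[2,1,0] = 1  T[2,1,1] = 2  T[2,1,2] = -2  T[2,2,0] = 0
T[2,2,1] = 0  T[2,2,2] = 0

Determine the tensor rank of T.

Lower bound: in the mode-1 unfolding of T (rows indexed by i, columns by (j,k)) the 3×3 minor on rows i ∈ {0, 1, 2}, columns (j,k) ∈ {(0,0), (0,1), (0,2)} is det [[-3, 0, 5], [1, 0, -3], [-2, 2, 1]] = -8 ≠ 0, so that unfolding has rank ≥ 3 and hence rank(T) ≥ 3 (CP rank is at least every unfolding rank, though it can be larger).
Upper bound: T is a sum of 3 rank-1 terms, T = [1, -1, -1] ∘ [1, 1, 0] ∘ [0, -2, 1] + [1, -1, 0] ∘ [1, -1, 0] ∘ [-1, 2, 2] + [1, 0, 1] ∘ [2, -1, 0] ∘ [-1, 0, 1] (written with every a and b primitive with positive leading entry and the scale carried by c; CP decompositions are not unique, and this one is verified by expanding entrywise), so rank(T) ≤ 3.
These bounds meet, so rank(T) = 3.

3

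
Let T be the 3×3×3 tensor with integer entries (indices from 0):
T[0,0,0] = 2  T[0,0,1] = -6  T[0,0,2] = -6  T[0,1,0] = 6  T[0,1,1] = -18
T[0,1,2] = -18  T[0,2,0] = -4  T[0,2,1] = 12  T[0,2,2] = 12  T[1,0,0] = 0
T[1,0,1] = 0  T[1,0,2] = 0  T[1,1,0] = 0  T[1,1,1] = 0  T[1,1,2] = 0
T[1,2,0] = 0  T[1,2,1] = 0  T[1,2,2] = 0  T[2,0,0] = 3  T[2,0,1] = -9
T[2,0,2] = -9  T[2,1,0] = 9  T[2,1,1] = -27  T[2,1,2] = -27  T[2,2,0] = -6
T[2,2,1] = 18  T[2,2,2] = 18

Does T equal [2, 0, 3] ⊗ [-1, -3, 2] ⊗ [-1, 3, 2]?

No

Reconstruct entry (0,0,2) from the claimed factors: Σₗ aₗ[0]bₗ[0]cₗ[2] = (2)·(-1)·(2) = -4, but T[0,0,2] = -6. The claim is false.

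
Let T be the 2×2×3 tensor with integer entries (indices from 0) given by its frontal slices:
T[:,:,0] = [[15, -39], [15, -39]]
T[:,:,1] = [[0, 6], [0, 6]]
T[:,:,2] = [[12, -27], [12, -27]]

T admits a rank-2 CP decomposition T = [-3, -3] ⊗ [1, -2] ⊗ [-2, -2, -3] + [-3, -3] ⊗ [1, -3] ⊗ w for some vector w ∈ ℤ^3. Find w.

Subtract the known terms from T to get the rank-1 residual R = [-3, -3] ⊗ [1, -3] ⊗ w, so R[i,j,k] = a[i]·b[j]·w[k]. Pick indices with nonzero a[0]·b[0] = (-3)·(1) = -3. Only the fibre through (0,0,·) is needed: R[0,0,:] = T[0,0,:] − Σₗ aₗ[0]bₗ[0]cₗ = [15, 0, 12] − (-3)·(1)·[-2, -2, -3] = [9, -6, 3]. Then w[k] = R[0,0,k] / -3 for each k, giving w = [9, -6, 3] / -3 = [-3, 2, -1].

w = [-3, 2, -1]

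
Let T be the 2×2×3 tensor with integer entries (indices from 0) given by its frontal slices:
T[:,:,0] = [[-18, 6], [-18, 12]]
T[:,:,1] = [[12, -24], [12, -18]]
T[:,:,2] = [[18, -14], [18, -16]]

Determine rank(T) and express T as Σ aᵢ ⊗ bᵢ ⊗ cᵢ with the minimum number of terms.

rank(T) = 2

Lower bound: in the mode-2 unfolding of T (rows indexed by j, columns by (i,k)) the 2×2 minor on rows j ∈ {0, 1}, columns (i,k) ∈ {(0,0), (0,1)} is det [[-18, 12], [6, -24]] = 360 ≠ 0, so that unfolding has rank ≥ 2 and hence rank(T) ≥ 2 (CP rank is at least every unfolding rank, though it can be larger).
Upper bound: with S_k = T[:,:,k], the two rank-1 terms a₁b₁ᵀ, a₂b₂ᵀ are the rank-1 members of the pencil x·S₀ + y·S₁.
det(x·S₀ + y·S₁) is −108·x² − 36·xy + 72·y² = (-36)·(3·x − 2·y)(x + y), vanishing at (x:y) = (2:3) and (1:-1).
M₁ = 2·S₀ + 3·S₁ = [[0, -60], [0, -30]] = (-30)·[2, 1][0, 1]ᵀ and M₂ = S₀ − S₁ = [[-30, 30], [-30, 30]] = (-30)·[1, 1][1, -1]ᵀ, so take a₁ = [2, 1], b₁ = [0, 1], a₂ = [1, 1], b₂ = [1, -1].
Each slice is an integer combination of E₁ = a₁b₁ᵀ and E₂ = a₂b₂ᵀ: S₀ = −6·E₁ − 18·E₂, S₁ = −6·E₁ + 12·E₂, S₂ = 2·E₁ + 18·E₂; reading off coefficients, c₁ = [-6, -6, 2] and c₂ = [-18, 12, 18].
Hence T = [2, 1] ⊗ [0, 1] ⊗ [-6, -6, 2] + [1, 1] ⊗ [1, -1] ⊗ [-18, 12, 18], so rank(T) ≤ 2.
These bounds meet, so rank(T) = 2.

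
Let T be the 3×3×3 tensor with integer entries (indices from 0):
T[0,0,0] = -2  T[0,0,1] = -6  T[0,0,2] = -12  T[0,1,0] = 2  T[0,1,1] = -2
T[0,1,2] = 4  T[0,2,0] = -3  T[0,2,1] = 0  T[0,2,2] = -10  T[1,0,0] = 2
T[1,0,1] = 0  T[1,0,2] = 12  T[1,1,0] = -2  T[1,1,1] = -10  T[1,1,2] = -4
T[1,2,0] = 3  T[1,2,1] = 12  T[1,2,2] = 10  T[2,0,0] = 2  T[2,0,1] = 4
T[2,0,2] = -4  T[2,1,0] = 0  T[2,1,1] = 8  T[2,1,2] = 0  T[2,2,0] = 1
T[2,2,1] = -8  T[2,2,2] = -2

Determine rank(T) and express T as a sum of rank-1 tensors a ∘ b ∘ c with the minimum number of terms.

rank(T) = 3

Lower bound: in the mode-3 unfolding of T (rows indexed by k, columns by (i,j)) the 3×3 minor on rows k ∈ {0, 1, 2}, columns (i,j) ∈ {(0,0), (0,1), (0,2)} is det [[-2, 2, -3], [-6, -2, 0], [-12, 4, -10]] = -16 ≠ 0, so that unfolding has rank ≥ 3 and hence rank(T) ≥ 3 (CP rank is at least every unfolding rank, though it can be larger).
Upper bound: T is a sum of 3 rank-1 terms, T = [1, -1, 0] ∘ [2, -1, 2] ∘ [-2, -2, -4] + [1, -1, 1] ∘ [2, 0, 1] ∘ [1, 0, -2] + [1, 2, -2] ∘ [1, 2, -2] ∘ [0, -2, 0] (one valid choice — decompositions are not unique — normalised so each a, b is primitive with positive first nonzero entry; check it by expanding all entries), so rank(T) ≤ 3.
These bounds meet, so rank(T) = 3.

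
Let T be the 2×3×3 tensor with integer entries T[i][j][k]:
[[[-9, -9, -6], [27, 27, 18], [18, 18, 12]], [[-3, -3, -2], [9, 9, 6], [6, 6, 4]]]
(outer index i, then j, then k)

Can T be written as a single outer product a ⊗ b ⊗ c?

If T = a ⊗ b ⊗ c then every fibre of T is a multiple of the corresponding factor, so read the factors off the fibres through the nonzero entry T[0,0,0] = -9.
The mode-1 fibre T[:,0,0] = [-9, -3] gives a = (3, 1) (primitive direction); the mode-2 fibre T[0,:,0] = [-9, 27, 18] gives b = (1, -3, -2); then c[k] = T[0,0,k] / (a[0]·b[0]) = [-9, -9, -6] / 3 = (-3, -3, -2).
Expanding (3, 1) ⊗ (1, -3, -2) ⊗ (-3, -3, -2) reproduces all 18 entries of T, so T = (3, 1) ⊗ (1, -3, -2) ⊗ (-3, -3, -2) and rank(T) ≤ 1.
Equivalently every frontal slice T[:,:,k] is c[k] times the rank-1 matrix (3, 1) ⊗ (1, -3, -2). So T has rank 1 (it is nonzero).

Yes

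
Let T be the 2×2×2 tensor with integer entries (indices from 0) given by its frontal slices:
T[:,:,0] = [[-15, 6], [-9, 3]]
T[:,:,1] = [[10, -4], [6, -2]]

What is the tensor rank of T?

2

Lower bound: the mode-2 unfolding of T (rows indexed by j, columns by (i,k) = (0,0), (0,1), (1,0), (1,1)) is [[-15, 10, -9, 6], [6, -4, 3, -2]].
There the 2×2 minor on rows j ∈ {0, 1}, columns (i,k) ∈ {(0,0), (1,0)} is det [[-15, -9], [6, 3]] = 9 ≠ 0, so this unfolding has rank ≥ 2; CP rank is at least every unfolding rank, so rank(T) ≥ 2. (Flattening ranks never certify an upper bound on CP rank; for that we must actually write T with 2 rank-1 terms.)
Upper bound — finding two terms. Every mode-3 slice of T is a multiple of one matrix: T[:,:,k] = c[k]·M with c = [3, -2] and M = [[-5, 2], [-3, 1]] (rows indexed by i, columns by j). So it suffices to write M as a sum of two rank-1 matrices.
Splitting M by its rows (i = 0, 1), M = [1, 0][-5, 2]ᵀ + [0, 1][-3, 1]ᵀ.
Hence T = [1, 0] ⊗ [-5, 2] ⊗ [3, -2] + [0, 1] ⊗ [-3, 1] ⊗ [3, -2], so rank(T) ≤ 2.
These bounds meet, so rank(T) = 2.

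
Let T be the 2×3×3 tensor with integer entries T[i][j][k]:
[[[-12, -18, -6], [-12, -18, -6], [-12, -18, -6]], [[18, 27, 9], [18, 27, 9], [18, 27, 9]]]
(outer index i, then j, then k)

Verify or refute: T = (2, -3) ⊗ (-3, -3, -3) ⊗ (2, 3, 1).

Reconstruct entrywise from the claimed factors. For example, T[1,2,0] = 18 and Σₗ aₗ[1]bₗ[2]cₗ[0] = (-3)·(-3)·(2) = 18; checking all 18 entries, every one matches. The claim holds.

Yes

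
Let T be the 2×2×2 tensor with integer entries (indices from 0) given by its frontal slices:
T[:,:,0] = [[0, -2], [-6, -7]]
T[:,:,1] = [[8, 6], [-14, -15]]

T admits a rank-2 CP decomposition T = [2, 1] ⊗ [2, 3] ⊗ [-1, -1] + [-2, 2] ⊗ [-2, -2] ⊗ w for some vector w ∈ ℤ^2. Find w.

Subtract the known terms from T to get the rank-1 residual R = [-2, 2] ⊗ [-2, -2] ⊗ w, so R[i,j,k] = a[i]·b[j]·w[k]. Pick indices with nonzero a[0]·b[0] = (-2)·(-2) = 4. Only the fibre through (0,0,·) is needed: R[0,0,:] = T[0,0,:] − Σₗ aₗ[0]bₗ[0]cₗ = [0, 8] − (2)·(2)·[-1, -1] = [4, 12]. Then w[k] = R[0,0,k] / 4 for each k, giving w = [4, 12] / 4 = [1, 3].

w = [1, 3]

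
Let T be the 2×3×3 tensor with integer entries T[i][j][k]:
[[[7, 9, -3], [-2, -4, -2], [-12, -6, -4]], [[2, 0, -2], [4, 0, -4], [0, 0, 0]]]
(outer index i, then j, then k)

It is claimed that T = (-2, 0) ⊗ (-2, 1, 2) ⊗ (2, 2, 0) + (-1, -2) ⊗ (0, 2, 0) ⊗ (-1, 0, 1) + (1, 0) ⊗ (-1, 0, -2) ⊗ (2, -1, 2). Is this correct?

No

Reconstruct entry (0,0,0) from the claimed factors: Σₗ aₗ[0]bₗ[0]cₗ[0] = (-2)·(-2)·(2) + (-1)·(0)·(-1) + (1)·(-1)·(2) = 6, but T[0,0,0] = 7. The claim is false.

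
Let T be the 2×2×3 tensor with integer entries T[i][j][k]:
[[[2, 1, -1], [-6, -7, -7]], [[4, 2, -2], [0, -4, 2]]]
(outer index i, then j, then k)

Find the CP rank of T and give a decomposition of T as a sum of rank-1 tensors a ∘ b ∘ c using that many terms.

Lower bound: the mode-3 unfolding of T (rows indexed by k, columns by (i,j) = (0,0), (0,1), (1,0), (1,1)) is [[2, -6, 4, 0], [1, -7, 2, -4], [-1, -7, -2, 2]].
There the 3×3 minor on rows k ∈ {0, 1, 2}, columns (i,j) ∈ {(0,0), (0,1), (1,1)} is det [[2, -6, 0], [1, -7, -4], [-1, -7, 2]] = -96 ≠ 0, so this unfolding has rank ≥ 3; CP rank is at least every unfolding rank, so rank(T) ≥ 3. (Flattening ranks never certify an upper bound on CP rank; for that we must actually write T with 3 rank-1 terms.)
Upper bound: T is a sum of 3 rank-1 terms, T = [1, -1] ∘ [0, 1] ∘ [-4, -2, -4] + [1, 1] ∘ [0, 1] ∘ [0, -4, -4] + [1, 2] ∘ [1, -1] ∘ [2, 1, -1] (written with every a and b primitive with positive leading entry and the scale carried by c; CP decompositions are not unique, and this one is verified by expanding entrywise), so rank(T) ≤ 3.
These bounds meet, so rank(T) = 3.

rank(T) = 3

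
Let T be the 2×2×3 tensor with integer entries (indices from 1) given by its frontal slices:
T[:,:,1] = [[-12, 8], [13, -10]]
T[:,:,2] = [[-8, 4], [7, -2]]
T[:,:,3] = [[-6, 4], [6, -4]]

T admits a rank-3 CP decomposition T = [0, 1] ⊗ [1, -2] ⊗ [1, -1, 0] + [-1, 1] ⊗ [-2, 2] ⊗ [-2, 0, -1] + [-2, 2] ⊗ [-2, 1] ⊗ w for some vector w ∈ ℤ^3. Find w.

Subtract the known terms from T to get the rank-1 residual R = [-2, 2] ⊗ [-2, 1] ⊗ w, so R[i,j,k] = a[i]·b[j]·w[k]. Pick indices with nonzero a[1]·b[1] = (-2)·(-2) = 4. Only the fibre through (1,1,·) is needed: R[1,1,:] = T[1,1,:] − Σₗ aₗ[1]bₗ[1]cₗ = [-12, -8, -6] − (0)·(1)·[1, -1, 0] − (-1)·(-2)·[-2, 0, -1] = [-8, -8, -4]. Then w[k] = R[1,1,k] / 4 for each k, giving w = [-8, -8, -4] / 4 = [-2, -2, -1].

w = [-2, -2, -1]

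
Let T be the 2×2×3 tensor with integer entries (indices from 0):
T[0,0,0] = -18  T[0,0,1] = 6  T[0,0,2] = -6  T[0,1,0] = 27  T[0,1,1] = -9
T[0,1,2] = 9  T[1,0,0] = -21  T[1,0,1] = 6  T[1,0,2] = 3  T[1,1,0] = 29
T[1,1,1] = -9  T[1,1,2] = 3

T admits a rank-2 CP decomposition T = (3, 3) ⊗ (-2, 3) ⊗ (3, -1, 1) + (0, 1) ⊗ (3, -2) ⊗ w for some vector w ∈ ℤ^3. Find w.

Subtract the known terms from T to get the rank-1 residual R = (0, 1) ⊗ (3, -2) ⊗ w, so R[i,j,k] = a[i]·b[j]·w[k]. Pick indices with nonzero a[1]·b[0] = (1)·(3) = 3. Only the fibre through (1,0,·) is needed: R[1,0,:] = T[1,0,:] − Σₗ aₗ[1]bₗ[0]cₗ = [-21, 6, 3] − (3)·(-2)·(3, -1, 1) = [-3, 0, 9]. Then w[k] = R[1,0,k] / 3 for each k, giving w = [-3, 0, 9] / 3 = (-1, 0, 3).

w = (-1, 0, 3)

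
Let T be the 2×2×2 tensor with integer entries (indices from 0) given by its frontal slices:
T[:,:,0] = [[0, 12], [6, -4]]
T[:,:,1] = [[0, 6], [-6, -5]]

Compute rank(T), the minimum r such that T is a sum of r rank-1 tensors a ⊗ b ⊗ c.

2

Lower bound: the mode-2 unfolding of T (rows indexed by j, columns by (i,k) = (0,0), (0,1), (1,0), (1,1)) is [[0, 0, 6, -6], [12, 6, -4, -5]].
There the 2×2 minor on rows j ∈ {0, 1}, columns (i,k) ∈ {(0,0), (1,0)} is det [[0, 6], [12, -4]] = -72 ≠ 0, so this unfolding has rank ≥ 2; CP rank is at least every unfolding rank, so rank(T) ≥ 2. (Flattening ranks never certify an upper bound on CP rank; for that we must actually write T with 2 rank-1 terms.)
Upper bound — finding two terms. Write S_k = T[:,:,k] for the frontal slices: S₀ = [[0, 12], [6, -4]], S₁ = [[0, 6], [-6, -5]].
If T = a₁ ⊗ b₁ ⊗ c₁ + a₂ ⊗ b₂ ⊗ c₂ then each S_k = c₁[k]·a₁b₁ᵀ + c₂[k]·a₂b₂ᵀ. S₀ and S₁ are linearly independent, so a₁b₁ᵀ and a₂b₂ᵀ must span the same plane of matrices: they are the rank-1 matrices of the form x·S₀ + y·S₁.
det(x·S₀ + y·S₁) is −72·x² + 36·xy + 36·y² = (-36)·(x − y)(2·x + y), vanishing at (x:y) = (1:1) and (1:-2).
M₁ = S₀ + S₁ = [[0, 18], [0, -9]] = 9·[2, -1][0, 1]ᵀ and M₂ = S₀ − 2·S₁ = [[0, 0], [18, 6]] = 6·[0, 1][3, 1]ᵀ, so take a₁ = [2, -1], b₁ = [0, 1], a₂ = [0, 1], b₂ = [3, 1].
Each slice is an integer combination of E₁ = a₁b₁ᵀ and E₂ = a₂b₂ᵀ: S₀ = 6·E₁ + 2·E₂, S₁ = 3·E₁ − 2·E₂; reading off coefficients, c₁ = [6, 3] and c₂ = [2, -2].
Hence T = [2, -1] ⊗ [0, 1] ⊗ [6, 3] + [0, 1] ⊗ [3, 1] ⊗ [2, -2], so rank(T) ≤ 2.
These bounds meet, so rank(T) = 2.
Check entry T[1,1,1] = -5: (-1)·(1)·(3) + (1)·(1)·(-2) = -5.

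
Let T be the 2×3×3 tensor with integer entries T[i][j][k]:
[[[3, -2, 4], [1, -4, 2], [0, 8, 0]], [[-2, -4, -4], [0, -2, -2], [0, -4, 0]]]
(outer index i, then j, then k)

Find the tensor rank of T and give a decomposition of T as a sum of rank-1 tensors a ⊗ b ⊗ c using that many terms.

Lower bound: the mode-3 unfolding of T (rows indexed by k, columns by (i,j) = (0,0), (0,1), (0,2), (1,0), (1,1), (1,2)) is [[3, 1, 0, -2, 0, 0], [-2, -4, 8, -4, -2, -4], [4, 2, 0, -4, -2, 0]].
There the 3×3 minor on rows k ∈ {0, 1, 2}, columns (i,j) ∈ {(0,0), (0,1), (0,2)} is det [[3, 1, 0], [-2, -4, 8], [4, 2, 0]] = -16 ≠ 0, so this unfolding has rank ≥ 3; CP rank is at least every unfolding rank, so rank(T) ≥ 3. (This is only a lower bound: in general the CP rank may exceed every unfolding rank, so we still need to exhibit 3 rank-1 terms summing to T.)
Upper bound: T is a sum of 3 rank-1 terms, T = [1, -2] ⊗ [1, 1, 0] ⊗ [-1, 2, 0] + [1, -1] ⊗ [2, 1, 0] ⊗ [2, 2, 2] + [2, -1] ⊗ [1, 1, -1] ⊗ [0, -4, 0] (one valid choice — decompositions are not unique — normalised so each a, b is primitive with positive first nonzero entry; check it by expanding all entries), so rank(T) ≤ 3.
These bounds meet, so rank(T) = 3.

rank(T) = 3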